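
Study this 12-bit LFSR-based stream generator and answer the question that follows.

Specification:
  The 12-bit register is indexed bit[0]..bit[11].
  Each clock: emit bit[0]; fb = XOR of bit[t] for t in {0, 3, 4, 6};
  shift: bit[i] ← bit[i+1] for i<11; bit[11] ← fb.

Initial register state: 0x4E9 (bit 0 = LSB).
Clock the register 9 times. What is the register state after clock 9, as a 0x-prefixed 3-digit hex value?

0xB4A

reg_0 = 0x4E9
clock 1: out=1, reg = 0xA74
clock 2: out=0, reg = 0x53A
clock 3: out=0, reg = 0x29D
clock 4: out=1, reg = 0x94E
clock 5: out=0, reg = 0x4A7
clock 6: out=1, reg = 0xA53
clock 7: out=1, reg = 0xD29
clock 8: out=1, reg = 0x694
clock 9: out=0, reg = 0xB4A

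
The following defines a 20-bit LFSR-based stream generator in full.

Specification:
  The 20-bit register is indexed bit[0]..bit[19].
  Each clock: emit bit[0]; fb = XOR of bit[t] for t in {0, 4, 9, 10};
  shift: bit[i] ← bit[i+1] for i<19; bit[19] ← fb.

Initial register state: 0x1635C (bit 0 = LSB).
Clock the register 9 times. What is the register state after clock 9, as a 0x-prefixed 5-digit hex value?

reg_0 = 0x1635C
clock 1: out=0, reg = 0x0B1AE
clock 2: out=0, reg = 0x058D7
clock 3: out=1, reg = 0x02C6B
clock 4: out=1, reg = 0x01635
clock 5: out=1, reg = 0x00B1A
clock 6: out=0, reg = 0x0058D
clock 7: out=1, reg = 0x002C6
clock 8: out=0, reg = 0x80163
clock 9: out=1, reg = 0xC00B1

0xC00B1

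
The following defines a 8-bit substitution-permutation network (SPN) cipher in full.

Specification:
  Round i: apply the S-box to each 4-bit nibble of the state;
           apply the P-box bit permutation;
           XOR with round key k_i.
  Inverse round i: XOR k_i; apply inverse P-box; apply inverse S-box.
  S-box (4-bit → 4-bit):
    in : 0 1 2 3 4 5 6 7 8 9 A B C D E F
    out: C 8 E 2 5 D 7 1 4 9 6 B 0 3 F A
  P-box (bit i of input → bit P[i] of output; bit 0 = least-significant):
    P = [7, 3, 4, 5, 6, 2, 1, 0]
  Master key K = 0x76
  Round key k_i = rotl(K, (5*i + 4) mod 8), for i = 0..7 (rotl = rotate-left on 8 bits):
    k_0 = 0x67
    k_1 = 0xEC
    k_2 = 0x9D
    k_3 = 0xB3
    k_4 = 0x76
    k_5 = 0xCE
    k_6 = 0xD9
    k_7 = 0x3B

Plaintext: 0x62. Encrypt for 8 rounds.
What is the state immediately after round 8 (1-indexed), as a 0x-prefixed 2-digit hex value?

0x24

s_0 = plaintext = 0x62
s_1 = Round(s_0, k_0) = 0x19
s_2 = Round(s_1, k_1) = 0x4D
s_3 = Round(s_2, k_2) = 0x57
s_4 = Round(s_3, k_3) = 0x70
s_5 = Round(s_4, k_4) = 0x06
s_6 = Round(s_5, k_5) = 0x55
s_7 = Round(s_6, k_6) = 0x2A
s_8 = Round(s_7, k_7) = 0x24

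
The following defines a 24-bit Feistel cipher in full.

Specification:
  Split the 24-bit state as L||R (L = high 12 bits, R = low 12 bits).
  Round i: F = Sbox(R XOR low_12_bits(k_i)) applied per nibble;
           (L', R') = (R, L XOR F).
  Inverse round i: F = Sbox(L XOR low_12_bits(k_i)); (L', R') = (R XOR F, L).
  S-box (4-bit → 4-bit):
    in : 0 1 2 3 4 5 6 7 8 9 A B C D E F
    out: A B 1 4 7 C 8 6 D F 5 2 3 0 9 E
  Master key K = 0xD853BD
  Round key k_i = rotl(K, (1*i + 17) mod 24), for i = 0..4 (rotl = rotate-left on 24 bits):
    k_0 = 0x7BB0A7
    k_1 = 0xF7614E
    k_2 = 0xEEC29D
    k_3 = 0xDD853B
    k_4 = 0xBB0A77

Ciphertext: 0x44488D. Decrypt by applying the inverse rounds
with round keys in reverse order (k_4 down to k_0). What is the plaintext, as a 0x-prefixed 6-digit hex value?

0x1C2190

s_0 = ciphertext = 0x44488D
s_1 = InvRound(s_0, k_4) = 0x1C9444
s_2 = InvRound(s_1, k_3) = 0x3A51C9
s_3 = InvRound(s_2, k_2) = 0xA843A5
s_4 = InvRound(s_3, k_1) = 0x190A84
s_5 = InvRound(s_4, k_0) = 0x1C2190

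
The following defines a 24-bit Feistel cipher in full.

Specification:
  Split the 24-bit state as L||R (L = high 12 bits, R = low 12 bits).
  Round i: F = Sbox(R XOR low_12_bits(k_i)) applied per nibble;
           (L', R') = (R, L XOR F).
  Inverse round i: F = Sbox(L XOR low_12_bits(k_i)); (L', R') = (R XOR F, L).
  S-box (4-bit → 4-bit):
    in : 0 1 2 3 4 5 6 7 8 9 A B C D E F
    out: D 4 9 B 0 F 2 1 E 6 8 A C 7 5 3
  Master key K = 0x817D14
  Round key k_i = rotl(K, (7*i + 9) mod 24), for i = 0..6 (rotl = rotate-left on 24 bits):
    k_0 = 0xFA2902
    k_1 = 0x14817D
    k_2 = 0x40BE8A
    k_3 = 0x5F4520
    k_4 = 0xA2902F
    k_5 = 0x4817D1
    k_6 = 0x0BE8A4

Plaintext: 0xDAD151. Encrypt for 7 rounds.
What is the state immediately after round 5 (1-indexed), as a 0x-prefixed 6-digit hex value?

0x8D2F65

s_0 = plaintext = 0xDAD151
s_1 = Round(s_0, k_0) = 0x151356
s_2 = Round(s_1, k_1) = 0x3568CB
s_3 = Round(s_2, k_2) = 0x8CB152
s_4 = Round(s_3, k_3) = 0x1528D2
s_5 = Round(s_4, k_4) = 0x8D2F65
s_6 = Round(s_5, k_5) = 0xF65672
s_7 = Round(s_6, k_6) = 0x672A17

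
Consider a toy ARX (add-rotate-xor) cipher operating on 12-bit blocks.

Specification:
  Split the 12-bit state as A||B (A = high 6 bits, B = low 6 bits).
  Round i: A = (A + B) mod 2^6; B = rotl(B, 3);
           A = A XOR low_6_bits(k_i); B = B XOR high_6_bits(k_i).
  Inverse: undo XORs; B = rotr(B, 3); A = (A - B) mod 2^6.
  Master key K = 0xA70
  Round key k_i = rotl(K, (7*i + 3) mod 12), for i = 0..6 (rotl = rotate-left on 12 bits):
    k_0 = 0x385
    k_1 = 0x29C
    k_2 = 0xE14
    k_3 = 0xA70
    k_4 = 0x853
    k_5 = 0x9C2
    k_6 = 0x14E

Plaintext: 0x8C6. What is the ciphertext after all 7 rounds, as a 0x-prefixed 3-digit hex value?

0xA42

s_0 = plaintext = 0x8C6
s_1 = Round(s_0, k_0) = 0xB3E
s_2 = Round(s_1, k_1) = 0xDBD
s_3 = Round(s_2, k_2) = 0x9D7
s_4 = Round(s_3, k_3) = 0x393
s_5 = Round(s_4, k_4) = 0xCBB
s_6 = Round(s_5, k_5) = 0xBF8
s_7 = Round(s_6, k_6) = 0xA42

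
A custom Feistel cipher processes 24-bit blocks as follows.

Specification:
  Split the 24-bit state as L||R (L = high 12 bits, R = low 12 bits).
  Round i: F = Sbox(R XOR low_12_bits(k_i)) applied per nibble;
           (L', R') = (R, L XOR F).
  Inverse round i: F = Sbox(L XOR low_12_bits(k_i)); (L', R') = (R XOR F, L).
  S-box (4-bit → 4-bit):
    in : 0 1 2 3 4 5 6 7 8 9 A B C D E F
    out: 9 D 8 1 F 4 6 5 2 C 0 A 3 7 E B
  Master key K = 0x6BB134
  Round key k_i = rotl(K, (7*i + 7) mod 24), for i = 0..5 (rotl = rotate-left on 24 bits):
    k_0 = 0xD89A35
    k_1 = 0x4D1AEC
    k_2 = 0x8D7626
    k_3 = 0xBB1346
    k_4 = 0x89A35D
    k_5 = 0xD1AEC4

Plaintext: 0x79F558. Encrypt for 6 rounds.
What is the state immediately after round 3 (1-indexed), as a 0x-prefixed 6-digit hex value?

0x3878F5

s_0 = plaintext = 0x79F558
s_1 = Round(s_0, k_0) = 0x558CF8
s_2 = Round(s_1, k_1) = 0xCF8387
s_3 = Round(s_2, k_2) = 0x3878F5
s_4 = Round(s_3, k_3) = 0x8F5926
s_5 = Round(s_4, k_4) = 0x9268AF
s_6 = Round(s_5, k_5) = 0x8AFF4C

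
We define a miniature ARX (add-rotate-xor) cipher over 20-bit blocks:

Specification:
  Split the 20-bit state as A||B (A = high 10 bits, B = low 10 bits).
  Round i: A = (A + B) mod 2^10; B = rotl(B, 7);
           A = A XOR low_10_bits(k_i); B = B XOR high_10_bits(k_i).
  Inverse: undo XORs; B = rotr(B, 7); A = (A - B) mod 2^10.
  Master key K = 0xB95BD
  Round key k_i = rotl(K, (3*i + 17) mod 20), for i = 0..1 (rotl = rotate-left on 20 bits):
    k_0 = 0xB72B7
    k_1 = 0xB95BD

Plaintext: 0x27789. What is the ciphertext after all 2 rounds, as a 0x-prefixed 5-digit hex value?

s_0 = plaintext = 0x27789
s_1 = Round(s_0, k_0) = 0xA462D
s_2 = Round(s_1, k_1) = 0x40C20

0x40C20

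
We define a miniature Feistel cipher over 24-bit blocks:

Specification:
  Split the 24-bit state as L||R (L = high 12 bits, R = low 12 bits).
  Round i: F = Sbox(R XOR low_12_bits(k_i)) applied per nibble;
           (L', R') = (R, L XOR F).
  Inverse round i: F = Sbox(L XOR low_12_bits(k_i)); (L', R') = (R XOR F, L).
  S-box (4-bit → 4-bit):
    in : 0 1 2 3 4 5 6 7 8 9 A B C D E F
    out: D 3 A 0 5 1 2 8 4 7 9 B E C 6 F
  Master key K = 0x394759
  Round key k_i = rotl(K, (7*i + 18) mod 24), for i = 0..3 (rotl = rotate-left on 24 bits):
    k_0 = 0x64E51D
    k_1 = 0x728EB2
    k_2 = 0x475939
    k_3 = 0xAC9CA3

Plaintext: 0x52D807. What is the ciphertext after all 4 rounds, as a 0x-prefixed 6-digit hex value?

s_0 = plaintext = 0x52D807
s_1 = Round(s_0, k_0) = 0x807914
s_2 = Round(s_1, k_1) = 0x914095
s_3 = Round(s_2, k_2) = 0x095E8A
s_4 = Round(s_3, k_3) = 0xE8AA32

0xE8AA32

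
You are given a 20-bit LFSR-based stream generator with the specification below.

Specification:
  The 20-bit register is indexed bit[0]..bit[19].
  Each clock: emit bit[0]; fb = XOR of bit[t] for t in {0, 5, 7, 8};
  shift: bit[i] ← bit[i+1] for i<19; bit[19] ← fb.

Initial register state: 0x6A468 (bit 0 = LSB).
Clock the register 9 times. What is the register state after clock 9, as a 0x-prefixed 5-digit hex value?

reg_0 = 0x6A468
clock 1: out=0, reg = 0xB5234
clock 2: out=0, reg = 0xDA91A
clock 3: out=0, reg = 0xED48D
clock 4: out=1, reg = 0x76A46
clock 5: out=0, reg = 0x3B523
clock 6: out=1, reg = 0x9DA91
clock 7: out=1, reg = 0x4ED48
clock 8: out=0, reg = 0xA76A4
clock 9: out=0, reg = 0x53B52

0x53B52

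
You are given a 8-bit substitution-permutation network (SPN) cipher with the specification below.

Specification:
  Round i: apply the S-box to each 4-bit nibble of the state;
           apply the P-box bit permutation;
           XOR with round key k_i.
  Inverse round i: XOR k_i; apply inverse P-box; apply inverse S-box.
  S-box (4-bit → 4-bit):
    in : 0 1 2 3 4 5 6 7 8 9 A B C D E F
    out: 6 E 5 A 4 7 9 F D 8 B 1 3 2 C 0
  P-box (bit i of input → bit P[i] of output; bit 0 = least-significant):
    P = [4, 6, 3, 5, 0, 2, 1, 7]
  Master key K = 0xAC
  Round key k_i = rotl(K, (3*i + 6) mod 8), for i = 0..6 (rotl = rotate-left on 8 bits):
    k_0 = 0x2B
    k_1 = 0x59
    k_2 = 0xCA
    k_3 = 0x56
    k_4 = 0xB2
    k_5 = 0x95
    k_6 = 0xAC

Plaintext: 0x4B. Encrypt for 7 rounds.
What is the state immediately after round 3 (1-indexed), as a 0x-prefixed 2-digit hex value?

s_0 = plaintext = 0x4B
s_1 = Round(s_0, k_0) = 0x39
s_2 = Round(s_1, k_1) = 0xFD
s_3 = Round(s_2, k_2) = 0x8A
s_4 = Round(s_3, k_3) = 0xA5
s_5 = Round(s_4, k_4) = 0x6F
s_6 = Round(s_5, k_5) = 0x14
s_7 = Round(s_6, k_6) = 0x22

0x8A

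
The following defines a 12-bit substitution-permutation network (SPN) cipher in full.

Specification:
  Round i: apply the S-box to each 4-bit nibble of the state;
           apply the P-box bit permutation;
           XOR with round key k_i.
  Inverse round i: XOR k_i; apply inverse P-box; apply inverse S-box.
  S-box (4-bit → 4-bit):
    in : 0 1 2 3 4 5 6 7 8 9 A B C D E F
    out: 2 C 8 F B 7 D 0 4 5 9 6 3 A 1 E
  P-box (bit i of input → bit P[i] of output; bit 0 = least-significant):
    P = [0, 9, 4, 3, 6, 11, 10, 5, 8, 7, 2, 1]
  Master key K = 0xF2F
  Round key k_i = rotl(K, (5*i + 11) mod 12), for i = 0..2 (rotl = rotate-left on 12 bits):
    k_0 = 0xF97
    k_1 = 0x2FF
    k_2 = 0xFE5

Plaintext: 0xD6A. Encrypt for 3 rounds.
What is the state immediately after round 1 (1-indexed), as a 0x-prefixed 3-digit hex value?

0xB7C

s_0 = plaintext = 0xD6A
s_1 = Round(s_0, k_0) = 0xB7C
s_2 = Round(s_1, k_1) = 0x07A
s_3 = Round(s_2, k_2) = 0xF6C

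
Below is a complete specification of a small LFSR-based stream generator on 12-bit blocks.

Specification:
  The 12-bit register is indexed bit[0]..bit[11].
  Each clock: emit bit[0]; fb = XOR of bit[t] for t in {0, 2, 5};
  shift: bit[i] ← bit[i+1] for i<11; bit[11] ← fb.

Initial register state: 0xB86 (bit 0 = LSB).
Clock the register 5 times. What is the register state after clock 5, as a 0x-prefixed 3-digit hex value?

reg_0 = 0xB86
clock 1: out=0, reg = 0xDC3
clock 2: out=1, reg = 0xEE1
clock 3: out=1, reg = 0x770
clock 4: out=0, reg = 0xBB8
clock 5: out=0, reg = 0xDDC

0xDDC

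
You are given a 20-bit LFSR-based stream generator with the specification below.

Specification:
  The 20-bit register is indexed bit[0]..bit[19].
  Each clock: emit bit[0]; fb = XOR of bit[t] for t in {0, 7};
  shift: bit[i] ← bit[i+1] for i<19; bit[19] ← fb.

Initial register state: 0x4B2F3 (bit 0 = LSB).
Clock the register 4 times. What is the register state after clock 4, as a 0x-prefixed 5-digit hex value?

0x64B2F

reg_0 = 0x4B2F3
clock 1: out=1, reg = 0x25979
clock 2: out=1, reg = 0x92CBC
clock 3: out=0, reg = 0xC965E
clock 4: out=0, reg = 0x64B2F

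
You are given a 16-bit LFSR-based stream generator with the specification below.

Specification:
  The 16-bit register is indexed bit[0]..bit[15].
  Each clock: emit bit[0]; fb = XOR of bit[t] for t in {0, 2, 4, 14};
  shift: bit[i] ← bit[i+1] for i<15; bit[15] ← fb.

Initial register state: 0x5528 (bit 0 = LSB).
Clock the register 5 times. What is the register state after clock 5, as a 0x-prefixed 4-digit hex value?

reg_0 = 0x5528
clock 1: out=0, reg = 0xAA94
clock 2: out=0, reg = 0x554A
clock 3: out=0, reg = 0xAAA5
clock 4: out=1, reg = 0x5552
clock 5: out=0, reg = 0x2AA9

0x2AA9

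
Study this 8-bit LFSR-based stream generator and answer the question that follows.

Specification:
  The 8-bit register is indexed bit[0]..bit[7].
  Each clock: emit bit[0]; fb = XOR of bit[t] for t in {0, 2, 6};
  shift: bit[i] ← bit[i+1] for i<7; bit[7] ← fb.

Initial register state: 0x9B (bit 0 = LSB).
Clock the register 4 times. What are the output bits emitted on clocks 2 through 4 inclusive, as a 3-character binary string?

reg_0 = 0x9B
clock 1: out=1, reg = 0xCD
clock 2: out=1, reg = 0xE6
clock 3: out=0, reg = 0x73
clock 4: out=1, reg = 0x39

101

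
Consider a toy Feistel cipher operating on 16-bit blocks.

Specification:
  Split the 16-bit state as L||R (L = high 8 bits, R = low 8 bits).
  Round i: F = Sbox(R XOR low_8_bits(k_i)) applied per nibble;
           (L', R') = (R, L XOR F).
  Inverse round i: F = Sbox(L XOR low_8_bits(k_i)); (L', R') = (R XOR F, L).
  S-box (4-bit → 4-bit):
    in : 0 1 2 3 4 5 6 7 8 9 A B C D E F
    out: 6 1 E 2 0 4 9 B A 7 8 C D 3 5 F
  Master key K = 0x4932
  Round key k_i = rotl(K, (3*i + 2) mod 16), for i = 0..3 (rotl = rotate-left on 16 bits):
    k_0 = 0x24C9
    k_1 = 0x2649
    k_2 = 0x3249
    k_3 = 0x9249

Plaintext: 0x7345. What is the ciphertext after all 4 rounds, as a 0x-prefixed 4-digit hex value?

0x65D3

s_0 = plaintext = 0x7345
s_1 = Round(s_0, k_0) = 0x45DE
s_2 = Round(s_1, k_1) = 0xDE3E
s_3 = Round(s_2, k_2) = 0x3E65
s_4 = Round(s_3, k_3) = 0x65D3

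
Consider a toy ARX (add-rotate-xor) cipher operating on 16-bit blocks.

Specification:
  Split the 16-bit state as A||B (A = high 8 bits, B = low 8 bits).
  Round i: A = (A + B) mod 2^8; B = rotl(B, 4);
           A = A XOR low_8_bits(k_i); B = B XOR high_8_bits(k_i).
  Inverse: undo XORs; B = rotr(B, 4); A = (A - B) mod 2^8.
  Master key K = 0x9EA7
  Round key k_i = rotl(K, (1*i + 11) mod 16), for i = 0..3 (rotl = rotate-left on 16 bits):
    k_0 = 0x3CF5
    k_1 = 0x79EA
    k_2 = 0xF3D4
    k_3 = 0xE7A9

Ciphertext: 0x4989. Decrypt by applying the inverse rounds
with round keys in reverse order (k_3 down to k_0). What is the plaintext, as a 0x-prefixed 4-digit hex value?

0x55EB

s_0 = ciphertext = 0x4989
s_1 = InvRound(s_0, k_3) = 0xFAE6
s_2 = InvRound(s_1, k_2) = 0xDD51
s_3 = InvRound(s_2, k_1) = 0xB582
s_4 = InvRound(s_3, k_0) = 0x55EB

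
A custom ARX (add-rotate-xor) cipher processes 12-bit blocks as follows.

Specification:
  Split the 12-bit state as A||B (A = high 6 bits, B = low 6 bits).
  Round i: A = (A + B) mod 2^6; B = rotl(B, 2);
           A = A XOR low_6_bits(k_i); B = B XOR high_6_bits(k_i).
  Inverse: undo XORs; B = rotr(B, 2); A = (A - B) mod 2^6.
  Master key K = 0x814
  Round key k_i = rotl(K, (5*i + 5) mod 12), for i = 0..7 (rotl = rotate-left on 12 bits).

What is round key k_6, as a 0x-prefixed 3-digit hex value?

0x40A

K = 0x814
k_0 = rotl(K, (5*0+5) mod 12) = rotl(K, 5) = 0x290
k_1 = rotl(K, (5*1+5) mod 12) = rotl(K, 10) = 0x205
k_2 = rotl(K, (5*2+5) mod 12) = rotl(K, 3) = 0x0A4
k_3 = rotl(K, (5*3+5) mod 12) = rotl(K, 8) = 0x481
k_4 = rotl(K, (5*4+5) mod 12) = rotl(K, 1) = 0x029
k_5 = rotl(K, (5*5+5) mod 12) = rotl(K, 6) = 0x520
k_6 = rotl(K, (5*6+5) mod 12) = rotl(K, 11) = 0x40A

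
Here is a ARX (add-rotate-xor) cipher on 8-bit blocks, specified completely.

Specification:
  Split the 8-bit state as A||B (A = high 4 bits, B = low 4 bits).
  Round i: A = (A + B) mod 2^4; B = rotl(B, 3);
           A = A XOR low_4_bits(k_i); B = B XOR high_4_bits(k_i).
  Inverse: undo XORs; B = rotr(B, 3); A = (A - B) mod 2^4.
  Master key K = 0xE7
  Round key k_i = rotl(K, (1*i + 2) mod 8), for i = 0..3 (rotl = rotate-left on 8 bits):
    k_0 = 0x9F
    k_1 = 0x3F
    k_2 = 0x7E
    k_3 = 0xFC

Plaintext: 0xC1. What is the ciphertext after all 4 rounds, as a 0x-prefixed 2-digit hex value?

s_0 = plaintext = 0xC1
s_1 = Round(s_0, k_0) = 0x21
s_2 = Round(s_1, k_1) = 0xCB
s_3 = Round(s_2, k_2) = 0x9A
s_4 = Round(s_3, k_3) = 0xFA

0xFA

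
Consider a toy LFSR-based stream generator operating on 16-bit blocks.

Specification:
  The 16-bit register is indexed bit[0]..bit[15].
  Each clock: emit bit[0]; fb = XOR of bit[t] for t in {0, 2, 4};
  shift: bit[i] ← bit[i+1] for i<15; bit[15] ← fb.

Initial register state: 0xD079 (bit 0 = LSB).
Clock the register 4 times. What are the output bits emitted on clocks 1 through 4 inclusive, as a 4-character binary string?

1001

reg_0 = 0xD079
clock 1: out=1, reg = 0x683C
clock 2: out=0, reg = 0x341E
clock 3: out=0, reg = 0x1A0F
clock 4: out=1, reg = 0x0D07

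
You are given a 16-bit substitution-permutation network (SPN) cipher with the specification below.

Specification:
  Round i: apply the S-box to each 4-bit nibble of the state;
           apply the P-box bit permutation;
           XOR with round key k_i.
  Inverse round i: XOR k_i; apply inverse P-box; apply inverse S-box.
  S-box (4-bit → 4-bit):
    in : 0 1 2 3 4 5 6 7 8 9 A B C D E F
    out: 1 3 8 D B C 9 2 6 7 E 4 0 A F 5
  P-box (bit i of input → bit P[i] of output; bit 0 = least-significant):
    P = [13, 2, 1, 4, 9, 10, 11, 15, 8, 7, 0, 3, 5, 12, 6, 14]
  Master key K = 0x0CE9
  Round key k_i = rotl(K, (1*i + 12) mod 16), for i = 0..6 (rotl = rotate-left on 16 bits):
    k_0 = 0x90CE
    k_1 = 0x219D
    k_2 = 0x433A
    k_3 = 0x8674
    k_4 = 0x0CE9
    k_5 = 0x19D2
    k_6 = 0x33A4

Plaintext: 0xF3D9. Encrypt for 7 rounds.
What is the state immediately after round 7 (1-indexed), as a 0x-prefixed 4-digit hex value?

0xA08D

s_0 = plaintext = 0xF3D9
s_1 = Round(s_0, k_0) = 0x35A1
s_2 = Round(s_1, k_1) = 0xCDF0
s_3 = Round(s_2, k_2) = 0x69B2
s_4 = Round(s_3, k_3) = 0xCFC5
s_5 = Round(s_4, k_4) = 0x0DFA
s_6 = Round(s_5, k_5) = 0x136C
s_7 = Round(s_6, k_6) = 0xA08D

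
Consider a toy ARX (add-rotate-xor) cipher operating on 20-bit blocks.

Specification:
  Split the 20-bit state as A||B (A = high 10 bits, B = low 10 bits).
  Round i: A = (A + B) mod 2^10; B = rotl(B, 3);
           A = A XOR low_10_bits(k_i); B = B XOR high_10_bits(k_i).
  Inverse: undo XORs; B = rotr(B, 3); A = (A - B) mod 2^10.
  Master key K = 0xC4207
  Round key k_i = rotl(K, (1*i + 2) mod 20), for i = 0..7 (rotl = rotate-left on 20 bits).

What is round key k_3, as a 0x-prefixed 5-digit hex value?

K = 0xC4207
k_0 = rotl(K, (1*0+2) mod 20) = rotl(K, 2) = 0x1081F
k_1 = rotl(K, (1*1+2) mod 20) = rotl(K, 3) = 0x2103E
k_2 = rotl(K, (1*2+2) mod 20) = rotl(K, 4) = 0x4207C
k_3 = rotl(K, (1*3+2) mod 20) = rotl(K, 5) = 0x840F8

0x840F8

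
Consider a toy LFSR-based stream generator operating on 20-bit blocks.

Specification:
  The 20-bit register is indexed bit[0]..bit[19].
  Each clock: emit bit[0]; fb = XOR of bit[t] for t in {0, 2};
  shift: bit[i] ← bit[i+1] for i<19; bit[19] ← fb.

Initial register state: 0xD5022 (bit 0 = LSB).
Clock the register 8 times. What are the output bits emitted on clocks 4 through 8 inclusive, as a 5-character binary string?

00100

reg_0 = 0xD5022
clock 1: out=0, reg = 0x6A811
clock 2: out=1, reg = 0xB5408
clock 3: out=0, reg = 0x5AA04
clock 4: out=0, reg = 0xAD502
clock 5: out=0, reg = 0x56A81
clock 6: out=1, reg = 0xAB540
clock 7: out=0, reg = 0x55AA0
clock 8: out=0, reg = 0x2AD50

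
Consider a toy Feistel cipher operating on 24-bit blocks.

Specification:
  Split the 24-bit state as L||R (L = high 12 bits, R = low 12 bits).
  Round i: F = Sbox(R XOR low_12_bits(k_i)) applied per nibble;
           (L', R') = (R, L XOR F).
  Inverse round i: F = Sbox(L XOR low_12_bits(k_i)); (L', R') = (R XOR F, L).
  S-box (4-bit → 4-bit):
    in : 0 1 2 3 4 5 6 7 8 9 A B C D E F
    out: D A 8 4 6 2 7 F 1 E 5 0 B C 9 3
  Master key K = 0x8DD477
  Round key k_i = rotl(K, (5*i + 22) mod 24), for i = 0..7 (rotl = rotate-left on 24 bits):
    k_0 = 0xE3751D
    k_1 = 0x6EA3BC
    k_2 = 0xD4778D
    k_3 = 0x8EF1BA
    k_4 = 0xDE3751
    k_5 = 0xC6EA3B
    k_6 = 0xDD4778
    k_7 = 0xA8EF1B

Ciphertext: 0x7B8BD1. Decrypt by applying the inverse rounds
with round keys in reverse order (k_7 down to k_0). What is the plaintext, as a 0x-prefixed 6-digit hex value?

s_0 = ciphertext = 0x7B8BD1
s_1 = InvRound(s_0, k_7) = 0xA857B8
s_2 = InvRound(s_1, k_6) = 0xB84A85
s_3 = InvRound(s_2, k_5) = 0x086B84
s_4 = InvRound(s_3, k_4) = 0x44B086
s_5 = InvRound(s_4, k_3) = 0x2BC44B
s_6 = InvRound(s_5, k_2) = 0x6012BC
s_7 = InvRound(s_6, k_1) = 0x0B0601
s_8 = InvRound(s_7, k_0) = 0x45D0B0

0x45D0B0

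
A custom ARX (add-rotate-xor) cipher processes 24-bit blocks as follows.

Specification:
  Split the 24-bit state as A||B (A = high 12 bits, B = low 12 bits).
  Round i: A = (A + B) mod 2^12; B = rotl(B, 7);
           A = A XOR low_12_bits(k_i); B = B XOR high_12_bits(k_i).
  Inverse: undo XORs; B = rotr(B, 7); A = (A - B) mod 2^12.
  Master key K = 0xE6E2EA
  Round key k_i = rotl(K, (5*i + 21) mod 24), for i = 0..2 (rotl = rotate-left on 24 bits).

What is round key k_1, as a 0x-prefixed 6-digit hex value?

K = 0xE6E2EA
k_0 = rotl(K, (5*0+21) mod 24) = rotl(K, 21) = 0x5CDC5D
k_1 = rotl(K, (5*1+21) mod 24) = rotl(K, 2) = 0x9B8BAB

0x9B8BAB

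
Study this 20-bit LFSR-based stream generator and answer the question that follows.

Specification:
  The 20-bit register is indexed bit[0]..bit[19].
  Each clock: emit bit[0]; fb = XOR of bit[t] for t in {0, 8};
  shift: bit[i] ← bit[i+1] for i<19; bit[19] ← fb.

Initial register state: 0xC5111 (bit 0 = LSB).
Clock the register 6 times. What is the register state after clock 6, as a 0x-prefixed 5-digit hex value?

0x03144

reg_0 = 0xC5111
clock 1: out=1, reg = 0x62888
clock 2: out=0, reg = 0x31444
clock 3: out=0, reg = 0x18A22
clock 4: out=0, reg = 0x0C511
clock 5: out=1, reg = 0x06288
clock 6: out=0, reg = 0x03144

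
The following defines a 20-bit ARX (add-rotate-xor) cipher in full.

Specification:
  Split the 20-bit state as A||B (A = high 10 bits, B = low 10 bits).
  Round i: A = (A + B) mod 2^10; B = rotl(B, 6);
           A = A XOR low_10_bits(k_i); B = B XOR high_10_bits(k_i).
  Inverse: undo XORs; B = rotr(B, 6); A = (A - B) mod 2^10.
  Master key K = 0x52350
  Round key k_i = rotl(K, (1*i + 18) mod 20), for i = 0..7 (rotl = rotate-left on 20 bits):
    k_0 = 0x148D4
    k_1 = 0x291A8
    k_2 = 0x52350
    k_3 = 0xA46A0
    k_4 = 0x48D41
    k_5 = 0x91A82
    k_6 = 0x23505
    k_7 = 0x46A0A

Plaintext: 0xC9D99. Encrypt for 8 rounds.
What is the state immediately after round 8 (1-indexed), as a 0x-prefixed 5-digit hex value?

s_0 = plaintext = 0xC9D99
s_1 = Round(s_0, k_0) = 0x0520B
s_2 = Round(s_1, k_1) = 0xEDE44
s_3 = Round(s_2, k_2) = 0xAAC6C
s_4 = Round(s_3, k_3) = 0x6DD97
s_5 = Round(s_4, k_4) = 0x83CFA
s_6 = Round(s_5, k_5) = 0x62CC9
s_7 = Round(s_6, k_6) = 0xD46C1
s_8 = Round(s_7, k_7) = 0x06176

0x06176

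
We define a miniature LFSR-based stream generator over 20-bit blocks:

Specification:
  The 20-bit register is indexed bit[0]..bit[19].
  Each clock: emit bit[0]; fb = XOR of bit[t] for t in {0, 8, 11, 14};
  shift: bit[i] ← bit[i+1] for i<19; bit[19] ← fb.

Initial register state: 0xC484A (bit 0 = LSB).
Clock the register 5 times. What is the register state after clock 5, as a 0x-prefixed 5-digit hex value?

0xD6242

reg_0 = 0xC484A
clock 1: out=0, reg = 0x62425
clock 2: out=1, reg = 0xB1212
clock 3: out=0, reg = 0x58909
clock 4: out=1, reg = 0xAC484
clock 5: out=0, reg = 0xD6242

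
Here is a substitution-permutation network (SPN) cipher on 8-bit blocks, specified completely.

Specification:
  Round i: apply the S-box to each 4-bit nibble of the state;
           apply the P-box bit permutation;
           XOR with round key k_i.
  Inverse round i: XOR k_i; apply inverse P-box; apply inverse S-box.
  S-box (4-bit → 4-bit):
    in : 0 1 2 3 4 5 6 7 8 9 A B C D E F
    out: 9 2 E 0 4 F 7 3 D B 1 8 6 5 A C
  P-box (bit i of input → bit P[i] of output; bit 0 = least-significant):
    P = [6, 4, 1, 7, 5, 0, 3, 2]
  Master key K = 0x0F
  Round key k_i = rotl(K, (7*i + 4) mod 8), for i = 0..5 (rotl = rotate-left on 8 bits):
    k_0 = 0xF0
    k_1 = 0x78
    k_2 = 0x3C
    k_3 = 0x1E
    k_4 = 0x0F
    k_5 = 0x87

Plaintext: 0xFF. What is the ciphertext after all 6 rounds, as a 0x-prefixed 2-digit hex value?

s_0 = plaintext = 0xFF
s_1 = Round(s_0, k_0) = 0x7E
s_2 = Round(s_1, k_1) = 0xC9
s_3 = Round(s_2, k_2) = 0xE5
s_4 = Round(s_3, k_3) = 0xC9
s_5 = Round(s_4, k_4) = 0xD6
s_6 = Round(s_5, k_5) = 0xFD

0xFD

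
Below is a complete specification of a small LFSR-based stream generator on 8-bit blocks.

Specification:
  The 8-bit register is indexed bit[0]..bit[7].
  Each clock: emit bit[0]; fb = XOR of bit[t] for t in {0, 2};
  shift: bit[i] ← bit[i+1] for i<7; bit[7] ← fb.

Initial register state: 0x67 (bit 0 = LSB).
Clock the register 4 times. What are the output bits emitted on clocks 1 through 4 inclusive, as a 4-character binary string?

1110

reg_0 = 0x67
clock 1: out=1, reg = 0x33
clock 2: out=1, reg = 0x99
clock 3: out=1, reg = 0xCC
clock 4: out=0, reg = 0xE6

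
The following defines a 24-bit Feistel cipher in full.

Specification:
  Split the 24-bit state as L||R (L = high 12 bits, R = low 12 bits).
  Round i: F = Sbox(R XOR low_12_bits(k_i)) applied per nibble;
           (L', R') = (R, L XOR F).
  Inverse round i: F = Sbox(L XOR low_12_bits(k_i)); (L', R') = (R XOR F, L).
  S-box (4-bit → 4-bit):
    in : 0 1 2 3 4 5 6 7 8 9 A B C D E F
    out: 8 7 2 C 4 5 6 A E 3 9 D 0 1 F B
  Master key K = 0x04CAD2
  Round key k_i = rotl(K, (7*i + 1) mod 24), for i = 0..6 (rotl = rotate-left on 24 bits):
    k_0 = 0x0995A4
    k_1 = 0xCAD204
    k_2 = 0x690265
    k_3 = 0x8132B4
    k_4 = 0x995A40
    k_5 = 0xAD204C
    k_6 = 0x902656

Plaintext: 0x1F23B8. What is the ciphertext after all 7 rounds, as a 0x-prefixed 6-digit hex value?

0xED803C

s_0 = plaintext = 0x1F23B8
s_1 = Round(s_0, k_0) = 0x3B8782
s_2 = Round(s_1, k_1) = 0x78265E
s_3 = Round(s_2, k_2) = 0x65E34F
s_4 = Round(s_3, k_3) = 0x34F1E3
s_5 = Round(s_4, k_4) = 0x1E3ED3
s_6 = Round(s_5, k_5) = 0xED3ED8
s_7 = Round(s_6, k_6) = 0xED803C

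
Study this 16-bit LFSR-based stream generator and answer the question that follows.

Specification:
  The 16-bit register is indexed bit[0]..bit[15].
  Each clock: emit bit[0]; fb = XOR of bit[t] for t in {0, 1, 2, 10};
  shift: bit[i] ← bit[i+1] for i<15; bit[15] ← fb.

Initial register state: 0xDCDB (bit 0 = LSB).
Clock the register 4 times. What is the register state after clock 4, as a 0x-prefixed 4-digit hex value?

reg_0 = 0xDCDB
clock 1: out=1, reg = 0xEE6D
clock 2: out=1, reg = 0xF736
clock 3: out=0, reg = 0xFB9B
clock 4: out=1, reg = 0x7DCD

0x7DCD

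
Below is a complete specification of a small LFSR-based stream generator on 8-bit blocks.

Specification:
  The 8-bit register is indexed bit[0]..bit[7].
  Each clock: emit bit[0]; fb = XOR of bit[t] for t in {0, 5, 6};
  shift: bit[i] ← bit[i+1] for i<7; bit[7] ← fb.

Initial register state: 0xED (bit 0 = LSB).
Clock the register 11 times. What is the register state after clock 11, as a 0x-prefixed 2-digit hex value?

0x22

reg_0 = 0xED
clock 1: out=1, reg = 0xF6
clock 2: out=0, reg = 0x7B
clock 3: out=1, reg = 0xBD
clock 4: out=1, reg = 0x5E
clock 5: out=0, reg = 0xAF
clock 6: out=1, reg = 0x57
clock 7: out=1, reg = 0x2B
clock 8: out=1, reg = 0x15
clock 9: out=1, reg = 0x8A
clock 10: out=0, reg = 0x45
clock 11: out=1, reg = 0x22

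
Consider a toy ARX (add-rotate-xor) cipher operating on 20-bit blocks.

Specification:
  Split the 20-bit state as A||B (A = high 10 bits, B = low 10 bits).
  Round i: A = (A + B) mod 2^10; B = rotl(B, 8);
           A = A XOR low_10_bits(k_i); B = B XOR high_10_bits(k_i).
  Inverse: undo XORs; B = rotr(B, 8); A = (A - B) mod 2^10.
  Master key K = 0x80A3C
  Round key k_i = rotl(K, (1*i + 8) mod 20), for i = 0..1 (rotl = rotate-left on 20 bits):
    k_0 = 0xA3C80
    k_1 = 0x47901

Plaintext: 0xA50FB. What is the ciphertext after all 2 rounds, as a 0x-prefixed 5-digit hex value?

0x70472

s_0 = plaintext = 0xA50FB
s_1 = Round(s_0, k_0) = 0xC3DB1
s_2 = Round(s_1, k_1) = 0x70472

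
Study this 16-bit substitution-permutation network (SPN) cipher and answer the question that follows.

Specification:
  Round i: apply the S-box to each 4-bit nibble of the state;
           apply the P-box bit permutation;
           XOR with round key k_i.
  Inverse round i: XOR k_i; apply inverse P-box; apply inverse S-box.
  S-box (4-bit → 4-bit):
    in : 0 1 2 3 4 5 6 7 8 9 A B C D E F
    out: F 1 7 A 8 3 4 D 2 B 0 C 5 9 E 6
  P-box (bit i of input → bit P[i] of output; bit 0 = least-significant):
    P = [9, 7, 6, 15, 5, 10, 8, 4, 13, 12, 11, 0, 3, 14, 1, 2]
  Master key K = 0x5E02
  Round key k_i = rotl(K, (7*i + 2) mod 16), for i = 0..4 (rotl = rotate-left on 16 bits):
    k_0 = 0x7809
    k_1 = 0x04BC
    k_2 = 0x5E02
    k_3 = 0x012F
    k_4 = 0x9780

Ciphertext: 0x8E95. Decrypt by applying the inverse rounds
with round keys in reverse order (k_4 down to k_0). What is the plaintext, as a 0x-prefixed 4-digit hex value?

s_0 = ciphertext = 0x8E95
s_1 = InvRound(s_0, k_4) = 0x4EBA
s_2 = InvRound(s_1, k_3) = 0x3BE5
s_3 = InvRound(s_2, k_2) = 0xED2F
s_4 = InvRound(s_3, k_1) = 0xF7B3
s_5 = InvRound(s_4, k_0) = 0xC609

0xC609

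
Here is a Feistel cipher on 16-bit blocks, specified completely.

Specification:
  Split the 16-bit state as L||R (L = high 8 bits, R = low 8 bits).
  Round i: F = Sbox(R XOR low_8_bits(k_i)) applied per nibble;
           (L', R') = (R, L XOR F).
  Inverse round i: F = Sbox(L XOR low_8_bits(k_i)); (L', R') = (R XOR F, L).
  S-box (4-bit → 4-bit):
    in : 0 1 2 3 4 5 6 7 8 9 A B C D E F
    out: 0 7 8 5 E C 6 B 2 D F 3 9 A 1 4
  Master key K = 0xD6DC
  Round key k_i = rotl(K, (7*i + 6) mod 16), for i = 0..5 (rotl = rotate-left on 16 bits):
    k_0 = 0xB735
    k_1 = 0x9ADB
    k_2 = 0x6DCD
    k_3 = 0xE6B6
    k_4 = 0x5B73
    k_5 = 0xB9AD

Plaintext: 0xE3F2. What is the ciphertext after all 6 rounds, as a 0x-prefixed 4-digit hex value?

0xD274

s_0 = plaintext = 0xE3F2
s_1 = Round(s_0, k_0) = 0xF278
s_2 = Round(s_1, k_1) = 0x7807
s_3 = Round(s_2, k_2) = 0x07E7
s_4 = Round(s_3, k_3) = 0xE7C0
s_5 = Round(s_4, k_4) = 0xC0D2
s_6 = Round(s_5, k_5) = 0xD274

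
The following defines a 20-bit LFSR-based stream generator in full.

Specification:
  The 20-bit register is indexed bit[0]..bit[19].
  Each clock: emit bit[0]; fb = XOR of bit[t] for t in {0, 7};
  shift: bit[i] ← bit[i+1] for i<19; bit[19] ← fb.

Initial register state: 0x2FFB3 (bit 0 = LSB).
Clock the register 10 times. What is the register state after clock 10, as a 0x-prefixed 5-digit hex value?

reg_0 = 0x2FFB3
clock 1: out=1, reg = 0x17FD9
clock 2: out=1, reg = 0x0BFEC
clock 3: out=0, reg = 0x85FF6
clock 4: out=0, reg = 0xC2FFB
clock 5: out=1, reg = 0x617FD
clock 6: out=1, reg = 0x30BFE
clock 7: out=0, reg = 0x985FF
clock 8: out=1, reg = 0x4C2FF
clock 9: out=1, reg = 0x2617F
clock 10: out=1, reg = 0x930BF

0x930BF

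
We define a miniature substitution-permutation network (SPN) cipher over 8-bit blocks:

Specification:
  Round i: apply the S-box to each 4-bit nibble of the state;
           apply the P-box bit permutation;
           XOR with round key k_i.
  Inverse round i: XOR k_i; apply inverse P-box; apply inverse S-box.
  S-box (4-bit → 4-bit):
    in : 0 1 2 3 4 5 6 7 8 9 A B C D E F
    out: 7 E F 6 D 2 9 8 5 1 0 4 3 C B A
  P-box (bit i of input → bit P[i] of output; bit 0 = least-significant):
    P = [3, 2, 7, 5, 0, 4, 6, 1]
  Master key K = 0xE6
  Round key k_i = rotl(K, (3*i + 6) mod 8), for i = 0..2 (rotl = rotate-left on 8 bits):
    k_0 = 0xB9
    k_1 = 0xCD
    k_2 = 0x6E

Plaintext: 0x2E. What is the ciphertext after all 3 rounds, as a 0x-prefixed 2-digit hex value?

0xD4

s_0 = plaintext = 0x2E
s_1 = Round(s_0, k_0) = 0xC6
s_2 = Round(s_1, k_1) = 0xF4
s_3 = Round(s_2, k_2) = 0xD4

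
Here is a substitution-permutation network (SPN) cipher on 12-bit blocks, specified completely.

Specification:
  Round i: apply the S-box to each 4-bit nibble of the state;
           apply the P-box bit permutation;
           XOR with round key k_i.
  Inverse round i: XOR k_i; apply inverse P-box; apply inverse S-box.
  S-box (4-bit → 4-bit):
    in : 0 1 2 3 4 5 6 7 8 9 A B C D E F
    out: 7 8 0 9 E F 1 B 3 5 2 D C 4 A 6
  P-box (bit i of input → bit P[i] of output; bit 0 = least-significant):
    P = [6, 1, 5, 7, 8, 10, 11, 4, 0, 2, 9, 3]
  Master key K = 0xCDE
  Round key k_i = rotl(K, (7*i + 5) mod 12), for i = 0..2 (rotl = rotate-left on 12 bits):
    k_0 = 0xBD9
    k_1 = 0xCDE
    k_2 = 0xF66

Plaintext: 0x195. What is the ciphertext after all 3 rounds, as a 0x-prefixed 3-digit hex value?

0x0E4

s_0 = plaintext = 0x195
s_1 = Round(s_0, k_0) = 0x233
s_2 = Round(s_1, k_1) = 0xD0E
s_3 = Round(s_2, k_2) = 0x0E4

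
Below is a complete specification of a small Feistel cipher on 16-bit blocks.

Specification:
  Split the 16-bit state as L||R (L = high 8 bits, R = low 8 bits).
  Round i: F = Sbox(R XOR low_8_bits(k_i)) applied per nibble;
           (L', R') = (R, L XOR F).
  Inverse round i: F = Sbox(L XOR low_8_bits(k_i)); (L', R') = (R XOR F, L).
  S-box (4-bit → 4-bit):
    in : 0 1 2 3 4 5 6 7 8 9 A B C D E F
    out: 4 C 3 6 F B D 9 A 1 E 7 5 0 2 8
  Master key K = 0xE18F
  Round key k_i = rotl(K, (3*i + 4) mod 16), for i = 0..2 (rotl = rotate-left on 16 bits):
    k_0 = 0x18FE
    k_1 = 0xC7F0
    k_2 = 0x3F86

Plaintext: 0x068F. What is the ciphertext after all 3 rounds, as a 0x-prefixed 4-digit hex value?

0x5193

s_0 = plaintext = 0x068F
s_1 = Round(s_0, k_0) = 0x8F9A
s_2 = Round(s_1, k_1) = 0x9A51
s_3 = Round(s_2, k_2) = 0x5193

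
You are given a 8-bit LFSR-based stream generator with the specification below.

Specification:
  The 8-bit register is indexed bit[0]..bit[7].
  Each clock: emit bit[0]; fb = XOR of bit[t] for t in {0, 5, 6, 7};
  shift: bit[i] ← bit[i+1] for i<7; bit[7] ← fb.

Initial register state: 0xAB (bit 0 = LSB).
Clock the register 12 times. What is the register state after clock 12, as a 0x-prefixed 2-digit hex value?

reg_0 = 0xAB
clock 1: out=1, reg = 0xD5
clock 2: out=1, reg = 0xEA
clock 3: out=0, reg = 0xF5
clock 4: out=1, reg = 0x7A
clock 5: out=0, reg = 0x3D
clock 6: out=1, reg = 0x1E
clock 7: out=0, reg = 0x0F
clock 8: out=1, reg = 0x87
clock 9: out=1, reg = 0x43
clock 10: out=1, reg = 0x21
clock 11: out=1, reg = 0x10
clock 12: out=0, reg = 0x08

0x08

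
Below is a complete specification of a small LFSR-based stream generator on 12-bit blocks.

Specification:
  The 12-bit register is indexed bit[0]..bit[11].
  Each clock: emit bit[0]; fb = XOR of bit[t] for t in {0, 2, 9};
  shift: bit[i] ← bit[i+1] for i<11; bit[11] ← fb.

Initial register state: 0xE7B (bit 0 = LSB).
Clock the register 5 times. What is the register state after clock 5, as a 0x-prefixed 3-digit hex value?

reg_0 = 0xE7B
clock 1: out=1, reg = 0x73D
clock 2: out=1, reg = 0xB9E
clock 3: out=0, reg = 0x5CF
clock 4: out=1, reg = 0x2E7
clock 5: out=1, reg = 0x973

0x973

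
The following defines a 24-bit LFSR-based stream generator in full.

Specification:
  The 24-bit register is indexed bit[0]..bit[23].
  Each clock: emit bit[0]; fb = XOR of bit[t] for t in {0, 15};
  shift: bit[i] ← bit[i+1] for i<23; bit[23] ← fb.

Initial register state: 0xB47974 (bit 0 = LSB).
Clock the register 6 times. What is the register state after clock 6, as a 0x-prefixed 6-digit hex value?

0x72D1E5

reg_0 = 0xB47974
clock 1: out=0, reg = 0x5A3CBA
clock 2: out=0, reg = 0x2D1E5D
clock 3: out=1, reg = 0x968F2E
clock 4: out=0, reg = 0xCB4797
clock 5: out=1, reg = 0xE5A3CB
clock 6: out=1, reg = 0x72D1E5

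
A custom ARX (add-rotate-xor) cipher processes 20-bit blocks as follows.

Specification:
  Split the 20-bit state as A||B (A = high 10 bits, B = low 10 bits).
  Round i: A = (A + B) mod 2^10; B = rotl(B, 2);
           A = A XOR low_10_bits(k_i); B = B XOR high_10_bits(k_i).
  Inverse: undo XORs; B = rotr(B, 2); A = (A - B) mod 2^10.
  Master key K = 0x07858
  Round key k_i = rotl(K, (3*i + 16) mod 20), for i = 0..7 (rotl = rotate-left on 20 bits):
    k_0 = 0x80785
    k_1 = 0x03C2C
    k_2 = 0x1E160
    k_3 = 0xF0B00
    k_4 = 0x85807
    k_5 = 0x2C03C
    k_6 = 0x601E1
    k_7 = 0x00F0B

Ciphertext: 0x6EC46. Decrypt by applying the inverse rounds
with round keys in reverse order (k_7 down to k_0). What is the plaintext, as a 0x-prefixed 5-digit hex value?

s_0 = ciphertext = 0x6EC46
s_1 = InvRound(s_0, k_7) = 0x67D11
s_2 = InvRound(s_1, k_6) = 0xD6924
s_3 = InvRound(s_2, k_5) = 0xC0465
s_4 = InvRound(s_3, k_4) = 0xDAB9C
s_5 = InvRound(s_4, k_3) = 0x94E17
s_6 = InvRound(s_5, k_2) = 0xE639B
s_7 = InvRound(s_6, k_1) = 0xB3CE5
s_8 = InvRound(s_7, k_0) = 0x244B9

0x244B9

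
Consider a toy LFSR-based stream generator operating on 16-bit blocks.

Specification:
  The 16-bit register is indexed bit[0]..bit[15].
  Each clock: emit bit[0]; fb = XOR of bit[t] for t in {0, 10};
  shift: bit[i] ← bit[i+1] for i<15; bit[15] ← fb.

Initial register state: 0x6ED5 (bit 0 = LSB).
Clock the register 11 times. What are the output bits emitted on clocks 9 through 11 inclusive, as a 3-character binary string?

011

reg_0 = 0x6ED5
clock 1: out=1, reg = 0x376A
clock 2: out=0, reg = 0x9BB5
clock 3: out=1, reg = 0xCDDA
clock 4: out=0, reg = 0xE6ED
clock 5: out=1, reg = 0x7376
clock 6: out=0, reg = 0x39BB
clock 7: out=1, reg = 0x9CDD
clock 8: out=1, reg = 0x4E6E
clock 9: out=0, reg = 0xA737
clock 10: out=1, reg = 0x539B
clock 11: out=1, reg = 0xA9CD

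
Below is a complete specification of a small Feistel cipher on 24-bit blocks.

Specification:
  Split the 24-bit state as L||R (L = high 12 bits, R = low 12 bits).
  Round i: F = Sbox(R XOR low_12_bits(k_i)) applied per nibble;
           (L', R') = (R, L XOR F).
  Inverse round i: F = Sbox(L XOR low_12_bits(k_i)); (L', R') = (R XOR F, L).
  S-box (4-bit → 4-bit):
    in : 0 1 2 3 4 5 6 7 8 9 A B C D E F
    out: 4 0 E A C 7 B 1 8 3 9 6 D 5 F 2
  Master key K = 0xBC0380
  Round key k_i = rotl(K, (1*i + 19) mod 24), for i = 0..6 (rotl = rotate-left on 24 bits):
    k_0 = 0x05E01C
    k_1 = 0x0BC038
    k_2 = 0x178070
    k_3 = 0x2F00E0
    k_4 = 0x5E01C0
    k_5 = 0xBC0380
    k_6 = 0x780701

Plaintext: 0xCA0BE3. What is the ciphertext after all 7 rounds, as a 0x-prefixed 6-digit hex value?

s_0 = plaintext = 0xCA0BE3
s_1 = Round(s_0, k_0) = 0xBE3A82
s_2 = Round(s_1, k_1) = 0xA8228A
s_3 = Round(s_2, k_2) = 0x28A4AB
s_4 = Round(s_3, k_3) = 0x4ABE4C
s_5 = Round(s_4, k_4) = 0xE4C626
s_6 = Round(s_5, k_5) = 0x6269D7
s_7 = Round(s_6, k_6) = 0x9D797D

0x9D797D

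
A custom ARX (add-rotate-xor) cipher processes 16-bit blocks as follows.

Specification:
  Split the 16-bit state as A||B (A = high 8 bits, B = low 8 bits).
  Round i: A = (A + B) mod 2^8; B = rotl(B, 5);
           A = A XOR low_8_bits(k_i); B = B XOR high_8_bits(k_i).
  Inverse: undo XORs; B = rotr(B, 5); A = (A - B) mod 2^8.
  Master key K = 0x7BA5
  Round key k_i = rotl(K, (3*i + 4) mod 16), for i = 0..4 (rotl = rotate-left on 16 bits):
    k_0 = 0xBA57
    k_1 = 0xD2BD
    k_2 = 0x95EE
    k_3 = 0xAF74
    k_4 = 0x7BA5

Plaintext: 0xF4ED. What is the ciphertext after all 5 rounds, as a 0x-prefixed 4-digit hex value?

s_0 = plaintext = 0xF4ED
s_1 = Round(s_0, k_0) = 0xB607
s_2 = Round(s_1, k_1) = 0x0032
s_3 = Round(s_2, k_2) = 0xDCD3
s_4 = Round(s_3, k_3) = 0xDBD5
s_5 = Round(s_4, k_4) = 0x15C1

0x15C1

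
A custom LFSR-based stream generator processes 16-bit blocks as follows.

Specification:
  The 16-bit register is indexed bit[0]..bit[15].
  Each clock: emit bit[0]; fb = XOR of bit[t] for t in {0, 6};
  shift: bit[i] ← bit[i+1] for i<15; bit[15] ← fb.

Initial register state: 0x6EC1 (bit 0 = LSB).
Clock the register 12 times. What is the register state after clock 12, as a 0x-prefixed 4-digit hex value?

0x77A6

reg_0 = 0x6EC1
clock 1: out=1, reg = 0x3760
clock 2: out=0, reg = 0x9BB0
clock 3: out=0, reg = 0x4DD8
clock 4: out=0, reg = 0xA6EC
clock 5: out=0, reg = 0xD376
clock 6: out=0, reg = 0xE9BB
clock 7: out=1, reg = 0xF4DD
clock 8: out=1, reg = 0x7A6E
clock 9: out=0, reg = 0xBD37
clock 10: out=1, reg = 0xDE9B
clock 11: out=1, reg = 0xEF4D
clock 12: out=1, reg = 0x77A6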